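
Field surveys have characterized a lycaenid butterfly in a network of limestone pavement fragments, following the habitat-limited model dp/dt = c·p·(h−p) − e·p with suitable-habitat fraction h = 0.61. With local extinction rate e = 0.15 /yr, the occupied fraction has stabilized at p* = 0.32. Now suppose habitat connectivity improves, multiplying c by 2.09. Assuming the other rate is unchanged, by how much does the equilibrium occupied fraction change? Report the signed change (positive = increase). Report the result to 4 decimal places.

Balance c(h−p*) = e gives c = e/(0.61 − 0.32000) = 0.15/0.29000 = 0.51724.
New p* = 0.61 − e/c = 0.61 − 0.15000/1.08103 = 0.47124.
Δp* = 0.47124 − 0.32000 = +0.15124.

0.1512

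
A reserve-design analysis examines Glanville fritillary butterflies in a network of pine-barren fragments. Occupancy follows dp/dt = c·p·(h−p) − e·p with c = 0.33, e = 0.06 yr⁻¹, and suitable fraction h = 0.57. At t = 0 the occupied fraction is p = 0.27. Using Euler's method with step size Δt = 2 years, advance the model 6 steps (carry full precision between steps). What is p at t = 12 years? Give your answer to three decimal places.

Update rule: p ← p + [c·p·(h−p) − e·p]·Δt with Δt = 2.
step 1: Δp = +0.02106, p = 0.29106
step 2: Δp = +0.01866, p = 0.30972
step 3: Δp = +0.01604, p = 0.32576
step 4: Δp = +0.01342, p = 0.33918
step 5: Δp = +0.01097, p = 0.35015
step 6: Δp = +0.00879, p = 0.35894

0.359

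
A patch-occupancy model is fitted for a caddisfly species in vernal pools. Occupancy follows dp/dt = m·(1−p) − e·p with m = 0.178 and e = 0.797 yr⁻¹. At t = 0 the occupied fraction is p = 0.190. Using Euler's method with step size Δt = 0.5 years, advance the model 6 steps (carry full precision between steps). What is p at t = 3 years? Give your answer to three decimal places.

0.183

Update rule: p ← p + [m·(1−p) − e·p]·Δt with Δt = 0.5.
p: 0.19000 → 0.18638  (Δp = -0.00363)
p: 0.18638 → 0.18452  (Δp = -0.00186)
p: 0.18452 → 0.18357  (Δp = -0.00095)
p: 0.18357 → 0.18308  (Δp = -0.00049)
p: 0.18308 → 0.18283  (Δp = -0.00025)
p: 0.18283 → 0.18270  (Δp = -0.00013)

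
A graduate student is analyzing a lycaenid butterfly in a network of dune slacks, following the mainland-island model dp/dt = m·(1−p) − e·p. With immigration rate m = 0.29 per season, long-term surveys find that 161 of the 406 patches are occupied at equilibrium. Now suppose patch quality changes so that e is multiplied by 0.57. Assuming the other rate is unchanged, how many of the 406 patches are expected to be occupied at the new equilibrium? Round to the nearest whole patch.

217

Observed p* = 161/406 = 0.39655.
Balance m(1−p*) = e·p* gives e = m(1−p*)/p* = 0.29×0.60345/0.39655 = 0.44131.
New p* = m/(m+e) = 0.29000/(0.29000+0.25155) = 0.53550.
Expected occupied = 406 × 0.53550 = 217.41 ≈ 217.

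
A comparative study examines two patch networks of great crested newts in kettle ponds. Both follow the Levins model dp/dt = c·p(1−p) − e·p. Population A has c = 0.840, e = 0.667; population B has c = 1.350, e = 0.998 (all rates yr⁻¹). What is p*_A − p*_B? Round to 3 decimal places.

A: p*_A = 1 − 0.667/0.840 = 0.2060.
B: p*_B = 1 − 0.998/1.350 = 0.2607.
p*_A − p*_B = 0.2060 − 0.2607 = -0.0548.

-0.055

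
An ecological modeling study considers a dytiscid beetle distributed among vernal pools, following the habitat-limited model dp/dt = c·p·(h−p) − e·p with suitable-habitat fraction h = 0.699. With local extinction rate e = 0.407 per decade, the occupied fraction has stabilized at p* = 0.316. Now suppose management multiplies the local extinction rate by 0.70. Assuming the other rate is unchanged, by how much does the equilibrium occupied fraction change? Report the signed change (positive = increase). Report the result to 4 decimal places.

0.1149

Balance c(h−p*) = e gives c = e/(0.699 − 0.31600) = 0.407/0.38300 = 1.06266.
New p* = 0.699 − e/c = 0.699 − 0.28490/1.06266 = 0.43090.
Δp* = 0.43090 − 0.31600 = +0.11490.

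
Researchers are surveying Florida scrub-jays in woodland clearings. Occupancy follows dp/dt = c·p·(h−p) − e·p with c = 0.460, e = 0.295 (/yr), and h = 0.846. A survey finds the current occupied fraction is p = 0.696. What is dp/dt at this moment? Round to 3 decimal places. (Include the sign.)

-0.157

Colonization term: c·p·(h−p) = 0.460×0.696×0.1500 = 0.04802.
Extinction term: e·p = 0.20532.
dp/dt = 0.04802 − 0.20532 = -0.15730.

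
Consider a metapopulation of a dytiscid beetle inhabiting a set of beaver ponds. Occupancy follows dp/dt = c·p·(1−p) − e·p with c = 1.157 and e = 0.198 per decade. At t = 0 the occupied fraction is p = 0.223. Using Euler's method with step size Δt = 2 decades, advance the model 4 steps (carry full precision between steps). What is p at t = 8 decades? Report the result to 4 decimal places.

0.8852

Update rule: p ← p + [c·p·(1−p) − e·p]·Δt with Δt = 2.
step 1: Δp = +0.31264, p = 0.53564
step 2: Δp = +0.36345, p = 0.89909
step 3: Δp = -0.14609, p = 0.75300
step 4: Δp = +0.13220, p = 0.88520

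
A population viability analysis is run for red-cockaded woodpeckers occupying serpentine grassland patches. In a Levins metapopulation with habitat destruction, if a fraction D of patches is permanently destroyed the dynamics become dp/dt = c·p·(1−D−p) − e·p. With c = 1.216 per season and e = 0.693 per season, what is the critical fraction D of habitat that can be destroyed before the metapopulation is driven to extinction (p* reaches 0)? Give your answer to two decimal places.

The nontrivial equilibrium is p* = (1−D) − e/c; extinction occurs when this hits zero.
So D_crit = 1 − e/c = 1 − 0.693/1.216 = 1 − 0.5699 = 0.4301.
This equals the undisturbed p*, a classic result of Lande's extension.

0.43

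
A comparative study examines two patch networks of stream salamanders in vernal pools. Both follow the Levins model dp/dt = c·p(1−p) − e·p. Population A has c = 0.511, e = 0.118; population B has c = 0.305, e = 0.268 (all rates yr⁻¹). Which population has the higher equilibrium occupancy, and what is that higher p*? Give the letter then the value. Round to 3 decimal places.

A: p*_A = 1 − 0.118/0.511 = 0.7691.
B: p*_B = 1 − 0.268/0.305 = 0.1213.
A is higher at 0.7691.

A, 0.769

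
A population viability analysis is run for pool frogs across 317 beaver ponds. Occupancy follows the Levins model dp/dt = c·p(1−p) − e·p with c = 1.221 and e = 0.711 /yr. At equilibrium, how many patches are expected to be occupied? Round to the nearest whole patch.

132

p* = 1 − e/c = 1 − 0.711/1.221 = 0.4177.
Expected occupied patches = N × p* = 317 × 0.4177 = 132.41 ≈ 132.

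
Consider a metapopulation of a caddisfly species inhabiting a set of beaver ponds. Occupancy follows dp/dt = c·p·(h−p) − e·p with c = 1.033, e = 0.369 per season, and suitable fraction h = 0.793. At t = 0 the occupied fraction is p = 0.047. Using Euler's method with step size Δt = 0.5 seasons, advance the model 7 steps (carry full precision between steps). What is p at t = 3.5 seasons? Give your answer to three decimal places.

0.151

Update rule: p ← p + [c·p·(h−p) − e·p]·Δt with Δt = 0.5.
  1  |  dp/dt·Δt = +0.009438  |  p_1 = 0.056438
  2  |  dp/dt·Δt = +0.011058  |  p_2 = 0.067496
  3  |  dp/dt·Δt = +0.012839  |  p_3 = 0.080335
  4  |  dp/dt·Δt = +0.014749  |  p_4 = 0.095084
  5  |  dp/dt·Δt = +0.016732  |  p_5 = 0.111817
  6  |  dp/dt·Δt = +0.018710  |  p_6 = 0.130527
  7  |  dp/dt·Δt = +0.020580  |  p_7 = 0.151107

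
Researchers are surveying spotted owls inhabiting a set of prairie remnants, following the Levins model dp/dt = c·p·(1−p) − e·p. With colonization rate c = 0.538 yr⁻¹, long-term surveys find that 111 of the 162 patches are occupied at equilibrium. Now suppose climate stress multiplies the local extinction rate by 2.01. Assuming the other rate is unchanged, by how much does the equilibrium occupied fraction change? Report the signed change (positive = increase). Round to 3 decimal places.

Observed p* = 111/162 = 0.68519.
Balance c(1−p*) = e gives e = 0.538×(1 − 0.68519) = 0.16937.
New p* = 1 − e/c = 1 − 0.34043/0.53800 = 0.36723.
Δp* = 0.36723 − 0.68519 = -0.31796.

-0.318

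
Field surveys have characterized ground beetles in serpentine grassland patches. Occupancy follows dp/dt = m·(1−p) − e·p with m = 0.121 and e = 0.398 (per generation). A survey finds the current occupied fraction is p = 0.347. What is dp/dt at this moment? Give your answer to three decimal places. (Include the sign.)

-0.059

Colonization term: m·(1−p) = 0.121×0.6530 = 0.07901.
Extinction term: e·p = 0.13811.
dp/dt = 0.07901 − 0.13811 = -0.05909.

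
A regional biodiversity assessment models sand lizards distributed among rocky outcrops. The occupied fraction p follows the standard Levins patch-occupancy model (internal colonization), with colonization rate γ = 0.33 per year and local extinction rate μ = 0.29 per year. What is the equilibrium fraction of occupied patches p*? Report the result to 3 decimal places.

0.121

Setting dp/dt = 0 and dividing through by p* gives γ·(1−p*) = μ.
So p* = 1 − μ/γ = 1 − 0.29/0.33 = 1 − 0.8788 = 0.1212.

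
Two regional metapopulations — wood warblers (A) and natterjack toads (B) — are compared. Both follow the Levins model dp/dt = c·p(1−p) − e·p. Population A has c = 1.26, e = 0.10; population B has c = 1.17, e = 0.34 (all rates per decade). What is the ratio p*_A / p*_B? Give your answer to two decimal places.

A: p*_A = 1 − 0.10/1.26 = 0.9206.
B: p*_B = 1 − 0.34/1.17 = 0.7094.
p*_A / p*_B = 0.9206/0.7094 = 1.2978.

1.30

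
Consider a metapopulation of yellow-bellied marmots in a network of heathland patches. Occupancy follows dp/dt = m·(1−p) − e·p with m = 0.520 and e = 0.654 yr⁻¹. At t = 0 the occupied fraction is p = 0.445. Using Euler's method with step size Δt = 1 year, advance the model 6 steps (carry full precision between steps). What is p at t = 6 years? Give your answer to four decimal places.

Update rule: p ← p + [m·(1−p) − e·p]·Δt with Δt = 1.
p: 0.44500 → 0.44257  (Δp = -0.00243)
p: 0.44257 → 0.44299  (Δp = +0.00042)
p: 0.44299 → 0.44292  (Δp = -0.00007)
p: 0.44292 → 0.44293  (Δp = +0.00001)
p: 0.44293 → 0.44293  (Δp = -0.00000)
p: 0.44293 → 0.44293  (Δp = +0.00000)

0.4429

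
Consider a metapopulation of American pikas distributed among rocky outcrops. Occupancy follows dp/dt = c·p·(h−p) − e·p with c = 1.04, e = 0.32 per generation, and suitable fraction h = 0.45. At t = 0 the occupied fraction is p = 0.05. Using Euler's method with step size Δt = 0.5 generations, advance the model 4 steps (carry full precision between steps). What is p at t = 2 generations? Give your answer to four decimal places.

Update rule: p ← p + [c·p·(h−p) − e·p]·Δt with Δt = 0.5.
p: 0.05000 → 0.05240  (Δp = +0.00240)
p: 0.05240 → 0.05485  (Δp = +0.00245)
p: 0.05485 → 0.05734  (Δp = +0.00249)
p: 0.05734 → 0.05988  (Δp = +0.00253)

0.0599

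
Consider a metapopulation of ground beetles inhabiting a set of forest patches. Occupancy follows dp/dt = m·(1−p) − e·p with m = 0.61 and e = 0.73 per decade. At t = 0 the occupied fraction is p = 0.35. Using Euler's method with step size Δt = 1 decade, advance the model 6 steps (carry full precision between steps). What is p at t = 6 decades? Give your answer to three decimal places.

Update rule: p ← p + [m·(1−p) − e·p]·Δt with Δt = 1.
  1  |  dp/dt·Δt = +0.141000  |  p_1 = 0.491000
  2  |  dp/dt·Δt = -0.047940  |  p_2 = 0.443060
  3  |  dp/dt·Δt = +0.016300  |  p_3 = 0.459360
  4  |  dp/dt·Δt = -0.005542  |  p_4 = 0.453818
  5  |  dp/dt·Δt = +0.001884  |  p_5 = 0.455702
  6  |  dp/dt·Δt = -0.000641  |  p_6 = 0.455061

0.455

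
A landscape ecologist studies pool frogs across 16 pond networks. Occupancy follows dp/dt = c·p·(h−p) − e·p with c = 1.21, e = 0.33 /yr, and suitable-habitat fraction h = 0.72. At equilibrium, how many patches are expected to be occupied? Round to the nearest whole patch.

7

p* = h − e/c = 0.72 − 0.2727 = 0.4473.
Expected occupied patches = N × p* = 16 × 0.4473 = 7.16 ≈ 7.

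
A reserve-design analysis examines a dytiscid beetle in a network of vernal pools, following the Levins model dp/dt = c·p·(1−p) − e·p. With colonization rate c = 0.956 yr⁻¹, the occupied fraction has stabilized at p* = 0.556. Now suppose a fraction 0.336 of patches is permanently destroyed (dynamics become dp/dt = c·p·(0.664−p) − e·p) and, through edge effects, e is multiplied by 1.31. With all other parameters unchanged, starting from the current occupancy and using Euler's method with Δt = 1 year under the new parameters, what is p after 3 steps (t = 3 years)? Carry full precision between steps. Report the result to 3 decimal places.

0.204

Balance c(1−p*) = e gives e = 0.956×(1 − 0.55600) = 0.42446.
Starting from p₀ = 0.55600; update p ← p + (dp/dt)·Δt with the new parameters.
step 1: Δp = -0.25176, p = 0.30424
step 2: Δp = -0.06454, p = 0.23971
step 3: Δp = -0.03606, p = 0.20365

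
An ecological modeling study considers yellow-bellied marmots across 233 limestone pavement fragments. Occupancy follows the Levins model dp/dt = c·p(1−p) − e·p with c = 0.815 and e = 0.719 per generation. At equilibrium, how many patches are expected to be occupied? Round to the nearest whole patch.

p* = 1 − e/c = 1 − 0.719/0.815 = 0.1178.
Expected occupied patches = N × p* = 233 × 0.1178 = 27.45 ≈ 27.

27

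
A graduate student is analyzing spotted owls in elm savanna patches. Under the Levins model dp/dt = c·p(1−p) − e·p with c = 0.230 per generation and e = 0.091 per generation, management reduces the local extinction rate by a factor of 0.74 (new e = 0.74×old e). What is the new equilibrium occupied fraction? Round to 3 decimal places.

Before: p* = 1 − 0.091/0.230 = 0.6043.
After the change, c = 0.23, e = 0.06734, so p* = 1 − 0.06734/0.23 = 0.7072.

0.707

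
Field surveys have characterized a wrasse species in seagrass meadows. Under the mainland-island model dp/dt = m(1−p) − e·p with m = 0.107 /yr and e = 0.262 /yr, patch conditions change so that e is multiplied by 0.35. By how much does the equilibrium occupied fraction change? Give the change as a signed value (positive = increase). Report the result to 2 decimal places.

Before: p* = 0.107/(0.107+0.262) = 0.2900.
After: m = 0.107, e = 0.0917; p* = 0.107/0.1987 = 0.5385.
Δp* = 0.5385 − 0.2900 = +0.2485.

0.25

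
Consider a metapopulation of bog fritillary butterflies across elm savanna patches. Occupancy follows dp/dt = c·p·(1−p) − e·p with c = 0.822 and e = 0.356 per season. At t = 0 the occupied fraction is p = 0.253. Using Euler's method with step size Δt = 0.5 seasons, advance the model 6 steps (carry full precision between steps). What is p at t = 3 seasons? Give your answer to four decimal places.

0.4376

Update rule: p ← p + [c·p·(1−p) − e·p]·Δt with Δt = 0.5.
p: 0.25300 → 0.28564  (Δp = +0.03264)
p: 0.28564 → 0.31866  (Δp = +0.03302)
p: 0.31866 → 0.35117  (Δp = +0.03251)
p: 0.35117 → 0.38231  (Δp = +0.03114)
p: 0.38231 → 0.41132  (Δp = +0.02901)
p: 0.41132 → 0.43762  (Δp = +0.02630)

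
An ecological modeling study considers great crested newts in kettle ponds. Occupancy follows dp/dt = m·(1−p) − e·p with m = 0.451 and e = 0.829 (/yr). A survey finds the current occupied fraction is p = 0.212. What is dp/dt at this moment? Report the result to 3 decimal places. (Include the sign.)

Colonization term: m·(1−p) = 0.451×0.7880 = 0.35539.
Extinction term: e·p = 0.17575.
dp/dt = 0.35539 − 0.17575 = 0.17964.

0.180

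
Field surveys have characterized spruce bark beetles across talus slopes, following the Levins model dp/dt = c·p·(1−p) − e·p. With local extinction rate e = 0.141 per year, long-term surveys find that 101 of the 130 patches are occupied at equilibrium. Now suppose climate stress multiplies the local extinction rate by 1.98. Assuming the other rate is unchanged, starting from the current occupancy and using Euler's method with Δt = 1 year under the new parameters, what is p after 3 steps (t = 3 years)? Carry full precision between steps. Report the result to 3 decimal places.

0.597

Observed p* = 101/130 = 0.77692.
Balance c(1−p*) = e gives c = e/(1 − 0.77692) = 0.141/0.22308 = 0.63207.
Starting from p₀ = 0.77692; update p ← p + (dp/dt)·Δt with the new parameters.
p: 0.77692 → 0.66957  (Δp = -0.10736)
p: 0.66957 → 0.62248  (Δp = -0.04709)
p: 0.62248 → 0.59723  (Δp = -0.02525)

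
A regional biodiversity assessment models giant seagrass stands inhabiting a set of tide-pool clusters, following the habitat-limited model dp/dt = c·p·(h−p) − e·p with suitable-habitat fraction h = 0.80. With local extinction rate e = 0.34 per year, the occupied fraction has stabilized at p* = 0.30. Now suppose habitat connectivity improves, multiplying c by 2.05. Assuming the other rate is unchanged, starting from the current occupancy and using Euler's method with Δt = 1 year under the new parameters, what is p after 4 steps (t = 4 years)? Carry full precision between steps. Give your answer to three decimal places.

0.551

Balance c(h−p*) = e gives c = e/(0.8 − 0.30000) = 0.34/0.50000 = 0.68000.
Starting from p₀ = 0.30000; update p ← p + (dp/dt)·Δt with the new parameters.
p: 0.30000 → 0.40710  (Δp = +0.10710)
p: 0.40710 → 0.49166  (Δp = +0.08456)
p: 0.49166 → 0.53582  (Δp = +0.04417)
p: 0.53582 → 0.55097  (Δp = +0.01514)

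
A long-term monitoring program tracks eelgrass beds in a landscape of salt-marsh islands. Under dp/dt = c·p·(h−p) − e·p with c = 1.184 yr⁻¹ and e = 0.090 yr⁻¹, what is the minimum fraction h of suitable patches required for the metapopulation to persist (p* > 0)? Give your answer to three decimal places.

0.076

p* = h − e/c is positive only when h > e/c.
h_min = e/c = 0.090/1.184 = 0.0760.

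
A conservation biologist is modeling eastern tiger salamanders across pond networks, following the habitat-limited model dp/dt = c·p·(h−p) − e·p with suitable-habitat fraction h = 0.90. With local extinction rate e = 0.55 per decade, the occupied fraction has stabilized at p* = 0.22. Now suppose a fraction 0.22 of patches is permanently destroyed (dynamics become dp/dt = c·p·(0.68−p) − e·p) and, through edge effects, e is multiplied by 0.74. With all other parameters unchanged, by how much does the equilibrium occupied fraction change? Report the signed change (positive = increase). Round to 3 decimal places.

Balance c(h−p*) = e gives c = e/(0.9 − 0.22000) = 0.55/0.68000 = 0.80882.
New p* = 0.68 − e/c = 0.68 − 0.40700/0.80882 = 0.17680.
Δp* = 0.17680 − 0.22000 = -0.04320.

-0.043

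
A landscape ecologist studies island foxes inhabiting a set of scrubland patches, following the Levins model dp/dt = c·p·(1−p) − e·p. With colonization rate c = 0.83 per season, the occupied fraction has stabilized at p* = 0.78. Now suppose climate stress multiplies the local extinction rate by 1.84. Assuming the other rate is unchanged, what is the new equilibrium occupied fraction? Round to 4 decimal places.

Balance c(1−p*) = e gives e = 0.83×(1 − 0.78000) = 0.18260.
New p* = 1 − e/c = 1 − 0.33598/0.83000 = 0.59520.

0.5952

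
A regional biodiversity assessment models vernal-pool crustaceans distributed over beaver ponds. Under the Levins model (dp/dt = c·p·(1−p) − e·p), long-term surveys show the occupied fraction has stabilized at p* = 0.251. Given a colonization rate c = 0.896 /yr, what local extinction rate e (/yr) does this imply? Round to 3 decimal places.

At equilibrium c(1−p*) = e.
e = 0.896 × (1 − 0.251) = 0.896 × 0.7490 = 0.6711.

0.671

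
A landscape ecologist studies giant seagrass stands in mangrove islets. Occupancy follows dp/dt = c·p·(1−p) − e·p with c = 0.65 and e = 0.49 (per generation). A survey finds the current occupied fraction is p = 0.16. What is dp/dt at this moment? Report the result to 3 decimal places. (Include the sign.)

0.009

Colonization term: c·p·(1−p) = 0.65×0.16×0.8400 = 0.08736.
Extinction term: e·p = 0.07840.
dp/dt = 0.08736 − 0.07840 = 0.00896.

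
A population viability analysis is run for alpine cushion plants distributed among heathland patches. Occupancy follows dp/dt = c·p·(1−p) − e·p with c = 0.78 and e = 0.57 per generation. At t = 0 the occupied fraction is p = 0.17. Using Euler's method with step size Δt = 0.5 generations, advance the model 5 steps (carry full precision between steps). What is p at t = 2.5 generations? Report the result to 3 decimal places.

0.201

Update rule: p ← p + [c·p·(1−p) − e·p]·Δt with Δt = 0.5.
step 1: Δp = +0.00658, p = 0.17658
step 2: Δp = +0.00638, p = 0.18296
step 3: Δp = +0.00616, p = 0.18912
step 4: Δp = +0.00591, p = 0.19502
step 5: Δp = +0.00564, p = 0.20067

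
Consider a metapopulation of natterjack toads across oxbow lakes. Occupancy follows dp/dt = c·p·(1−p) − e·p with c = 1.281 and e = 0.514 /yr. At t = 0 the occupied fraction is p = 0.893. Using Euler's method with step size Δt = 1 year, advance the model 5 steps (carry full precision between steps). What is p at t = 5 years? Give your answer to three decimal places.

0.599

Update rule: p ← p + [c·p·(1−p) − e·p]·Δt with Δt = 1.
step 1: Δp = -0.33660, p = 0.55640
step 2: Δp = +0.03019, p = 0.58659
step 3: Δp = +0.00914, p = 0.59573
step 4: Δp = +0.00231, p = 0.59803
step 5: Δp = +0.00055, p = 0.59858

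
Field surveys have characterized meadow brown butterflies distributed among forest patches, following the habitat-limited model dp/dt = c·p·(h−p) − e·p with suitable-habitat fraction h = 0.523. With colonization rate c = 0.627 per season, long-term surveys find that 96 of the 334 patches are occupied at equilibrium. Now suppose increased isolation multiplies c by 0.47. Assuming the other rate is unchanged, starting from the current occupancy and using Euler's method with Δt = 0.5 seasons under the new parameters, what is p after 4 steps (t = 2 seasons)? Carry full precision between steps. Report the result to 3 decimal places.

0.247

Observed p* = 96/334 = 0.28743.
Balance c(h−p*) = e gives e = 0.627×(0.523 − 0.28743) = 0.14771.
Starting from p₀ = 0.28743; update p ← p + (dp/dt)·Δt with the new parameters.
t = 0.5: p = 0.28743 + (-0.01125) = 0.27617
t = 1: p = 0.27617 + (-0.01035) = 0.26582
t = 1.5: p = 0.26582 + (-0.00956) = 0.25626
t = 2: p = 0.25626 + (-0.00885) = 0.24741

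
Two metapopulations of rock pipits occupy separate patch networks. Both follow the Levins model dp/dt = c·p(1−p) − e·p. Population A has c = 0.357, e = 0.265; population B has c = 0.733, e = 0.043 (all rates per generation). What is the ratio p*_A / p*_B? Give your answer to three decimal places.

A: p*_A = 1 − 0.265/0.357 = 0.2577.
B: p*_B = 1 − 0.043/0.733 = 0.9413.
p*_A / p*_B = 0.2577/0.9413 = 0.2738.

0.274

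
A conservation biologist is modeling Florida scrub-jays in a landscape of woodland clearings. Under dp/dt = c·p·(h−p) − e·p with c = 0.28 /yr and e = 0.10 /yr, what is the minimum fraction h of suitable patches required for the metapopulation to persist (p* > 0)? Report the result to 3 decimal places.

p* = h − e/c is positive only when h > e/c.
h_min = e/c = 0.10/0.28 = 0.3571.

0.357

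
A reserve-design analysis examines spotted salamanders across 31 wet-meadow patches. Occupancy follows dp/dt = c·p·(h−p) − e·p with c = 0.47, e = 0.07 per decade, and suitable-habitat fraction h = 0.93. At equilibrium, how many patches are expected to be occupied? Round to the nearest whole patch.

24

p* = h − e/c = 0.93 − 0.1489 = 0.7811.
Expected occupied patches = N × p* = 31 × 0.7811 = 24.21 ≈ 24.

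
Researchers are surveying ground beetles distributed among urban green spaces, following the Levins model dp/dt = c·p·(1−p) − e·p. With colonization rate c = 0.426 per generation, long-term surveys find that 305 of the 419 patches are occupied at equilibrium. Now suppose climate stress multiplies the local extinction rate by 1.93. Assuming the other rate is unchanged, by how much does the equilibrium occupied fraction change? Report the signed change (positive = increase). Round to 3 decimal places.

-0.253

Observed p* = 305/419 = 0.72792.
Balance c(1−p*) = e gives e = 0.426×(1 − 0.72792) = 0.11591.
New p* = 1 − e/c = 1 − 0.22371/0.42600 = 0.47486.
Δp* = 0.47486 − 0.72792 = -0.25306.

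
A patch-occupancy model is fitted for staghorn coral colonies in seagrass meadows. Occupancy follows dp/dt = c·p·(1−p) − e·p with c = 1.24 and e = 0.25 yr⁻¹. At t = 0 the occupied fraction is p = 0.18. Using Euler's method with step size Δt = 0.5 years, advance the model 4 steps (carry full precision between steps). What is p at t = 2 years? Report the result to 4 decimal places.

0.5282

Update rule: p ← p + [c·p·(1−p) − e·p]·Δt with Δt = 0.5.
t = 0.5: p = 0.18000 + (+0.06901) = 0.24901
t = 1: p = 0.24901 + (+0.08482) = 0.33383
t = 1.5: p = 0.33383 + (+0.09615) = 0.42998
t = 2: p = 0.42998 + (+0.09821) = 0.52819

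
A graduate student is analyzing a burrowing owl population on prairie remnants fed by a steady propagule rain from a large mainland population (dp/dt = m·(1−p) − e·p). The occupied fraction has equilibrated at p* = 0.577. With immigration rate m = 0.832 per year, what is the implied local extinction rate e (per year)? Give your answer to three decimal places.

At equilibrium m(1−p*) = e·p*, so e = m(1−p*)/p*.
e = 0.832 × 0.4230 / 0.577 = 0.6099.

0.610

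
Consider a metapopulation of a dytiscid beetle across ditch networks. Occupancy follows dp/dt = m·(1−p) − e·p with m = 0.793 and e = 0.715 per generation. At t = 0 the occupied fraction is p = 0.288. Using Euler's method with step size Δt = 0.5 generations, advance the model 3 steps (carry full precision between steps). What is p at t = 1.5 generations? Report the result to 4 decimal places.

Update rule: p ← p + [m·(1−p) − e·p]·Δt with Δt = 0.5.
p: 0.28800 → 0.46735  (Δp = +0.17935)
p: 0.46735 → 0.51147  (Δp = +0.04412)
p: 0.51147 → 0.52232  (Δp = +0.01085)

0.5223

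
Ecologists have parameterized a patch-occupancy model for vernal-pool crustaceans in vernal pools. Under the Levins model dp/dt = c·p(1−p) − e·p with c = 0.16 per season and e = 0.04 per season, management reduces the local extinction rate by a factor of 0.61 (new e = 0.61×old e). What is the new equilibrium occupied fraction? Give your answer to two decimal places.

0.85

Before: p* = 1 − 0.04/0.16 = 0.7500.
After the change, c = 0.16, e = 0.0244, so p* = 1 − 0.0244/0.16 = 0.8475.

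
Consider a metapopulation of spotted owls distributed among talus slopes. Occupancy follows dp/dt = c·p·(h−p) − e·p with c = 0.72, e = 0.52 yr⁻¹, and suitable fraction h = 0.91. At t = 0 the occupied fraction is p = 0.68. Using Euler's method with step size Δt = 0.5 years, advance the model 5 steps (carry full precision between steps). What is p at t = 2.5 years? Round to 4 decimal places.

0.3653

Update rule: p ← p + [c·p·(h−p) − e·p]·Δt with Δt = 0.5.
p: 0.68000 → 0.55950  (Δp = -0.12050)
p: 0.55950 → 0.48463  (Δp = -0.07487)
p: 0.48463 → 0.43284  (Δp = -0.05179)
p: 0.43284 → 0.39465  (Δp = -0.03819)
p: 0.39465 → 0.36526  (Δp = -0.02939)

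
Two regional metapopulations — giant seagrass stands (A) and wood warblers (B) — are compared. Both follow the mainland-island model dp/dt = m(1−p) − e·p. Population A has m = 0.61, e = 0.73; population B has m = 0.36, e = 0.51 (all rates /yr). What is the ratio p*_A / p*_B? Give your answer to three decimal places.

A: p*_A = m/(m+e) = 0.61/1.3400 = 0.4552.
B: p*_B = 0.36/0.8700 = 0.4138.
p*_A / p*_B = 0.4552/0.4138 = 1.1001.

1.100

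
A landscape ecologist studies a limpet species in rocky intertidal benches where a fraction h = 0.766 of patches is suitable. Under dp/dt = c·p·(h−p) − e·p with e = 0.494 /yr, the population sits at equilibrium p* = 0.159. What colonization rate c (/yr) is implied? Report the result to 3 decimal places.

0.814

At equilibrium c(h−p*) = e, so c = e/(h−p*).
c = 0.494/(0.766 − 0.159) = 0.494/0.6070 = 0.8138.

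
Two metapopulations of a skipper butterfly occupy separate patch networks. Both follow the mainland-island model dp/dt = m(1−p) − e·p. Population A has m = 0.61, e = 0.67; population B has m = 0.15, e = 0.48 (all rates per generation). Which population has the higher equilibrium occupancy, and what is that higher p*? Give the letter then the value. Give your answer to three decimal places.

A: p*_A = m/(m+e) = 0.61/1.2800 = 0.4766.
B: p*_B = 0.15/0.6300 = 0.2381.
A is higher at 0.4766.

A, 0.477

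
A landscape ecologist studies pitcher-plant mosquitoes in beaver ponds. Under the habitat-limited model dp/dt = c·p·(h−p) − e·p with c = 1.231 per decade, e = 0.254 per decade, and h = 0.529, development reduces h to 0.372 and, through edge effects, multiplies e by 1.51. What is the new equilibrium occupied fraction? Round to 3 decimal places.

Before: p* = h − e/c = 0.529 − 0.254/1.231 = 0.529 − 0.2063 = 0.3227.
After: c = 1.231, e = 0.38354, h = 0.372; p* = 0.372 − 0.38354/1.231 = 0.0604.

0.060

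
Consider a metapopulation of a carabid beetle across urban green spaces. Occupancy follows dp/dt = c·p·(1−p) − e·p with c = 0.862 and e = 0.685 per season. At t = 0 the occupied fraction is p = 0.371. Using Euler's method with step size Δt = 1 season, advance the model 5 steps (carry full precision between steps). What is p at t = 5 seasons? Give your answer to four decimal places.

Update rule: p ← p + [c·p·(1−p) − e·p]·Δt with Δt = 1.
  1  |  dp/dt·Δt = -0.052980  |  p_1 = 0.318020
  2  |  dp/dt·Δt = -0.030890  |  p_2 = 0.287130
  3  |  dp/dt·Δt = -0.020244  |  p_3 = 0.266886
  4  |  dp/dt·Δt = -0.014160  |  p_4 = 0.252726
  5  |  dp/dt·Δt = -0.010324  |  p_5 = 0.242402

0.2424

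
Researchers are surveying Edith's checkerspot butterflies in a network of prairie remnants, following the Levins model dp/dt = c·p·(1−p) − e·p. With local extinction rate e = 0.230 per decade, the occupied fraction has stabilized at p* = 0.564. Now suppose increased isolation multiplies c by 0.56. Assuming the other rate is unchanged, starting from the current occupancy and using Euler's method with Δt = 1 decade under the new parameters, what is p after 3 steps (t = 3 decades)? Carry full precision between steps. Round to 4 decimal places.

0.4309

Balance c(1−p*) = e gives c = e/(1 − 0.56400) = 0.230/0.43600 = 0.52752.
Starting from p₀ = 0.56400; update p ← p + (dp/dt)·Δt with the new parameters.
p: 0.56400 → 0.50692  (Δp = -0.05708)
p: 0.50692 → 0.46417  (Δp = -0.04275)
p: 0.46417 → 0.43088  (Δp = -0.03329)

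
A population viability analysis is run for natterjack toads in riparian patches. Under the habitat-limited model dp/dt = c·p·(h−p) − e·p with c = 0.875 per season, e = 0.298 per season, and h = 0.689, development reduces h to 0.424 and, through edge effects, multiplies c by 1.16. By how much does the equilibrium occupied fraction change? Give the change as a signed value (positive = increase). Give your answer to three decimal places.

Before: p* = h − e/c = 0.689 − 0.298/0.875 = 0.689 − 0.3406 = 0.3484.
After: c = 1.015, e = 0.298, h = 0.424; p* = 0.424 − 0.298/1.015 = 0.1304.
Δp* = 0.1304 − 0.3484 = -0.2180.

-0.218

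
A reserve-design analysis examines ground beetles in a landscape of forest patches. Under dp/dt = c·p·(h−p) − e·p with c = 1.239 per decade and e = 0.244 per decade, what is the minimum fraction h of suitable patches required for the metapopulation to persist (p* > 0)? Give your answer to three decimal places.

0.197

p* = h − e/c is positive only when h > e/c.
h_min = e/c = 0.244/1.239 = 0.1969.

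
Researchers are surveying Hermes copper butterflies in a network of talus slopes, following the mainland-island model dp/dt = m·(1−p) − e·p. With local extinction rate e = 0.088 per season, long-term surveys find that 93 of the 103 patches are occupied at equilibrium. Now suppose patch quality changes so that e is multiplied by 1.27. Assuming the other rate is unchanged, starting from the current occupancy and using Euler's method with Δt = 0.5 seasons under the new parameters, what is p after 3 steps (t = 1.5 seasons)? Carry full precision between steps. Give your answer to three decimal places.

Observed p* = 93/103 = 0.90291.
Balance m(1−p*) = e·p* gives m = e·p*/(1−p*) = 0.088×0.90291/0.09709 = 0.81840.
Starting from p₀ = 0.90291; update p ← p + (dp/dt)·Δt with the new parameters.
t = 0.5: p = 0.90291 + (-0.01073) = 0.89219
t = 1: p = 0.89219 + (-0.00574) = 0.88645
t = 1.5: p = 0.88645 + (-0.00307) = 0.88338

0.883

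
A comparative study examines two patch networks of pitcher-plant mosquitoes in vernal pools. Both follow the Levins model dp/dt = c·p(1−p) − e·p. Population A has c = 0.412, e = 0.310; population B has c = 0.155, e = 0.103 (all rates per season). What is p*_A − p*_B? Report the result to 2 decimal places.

A: p*_A = 1 − 0.310/0.412 = 0.2476.
B: p*_B = 1 − 0.103/0.155 = 0.3355.
p*_A − p*_B = 0.2476 − 0.3355 = -0.0879.

-0.09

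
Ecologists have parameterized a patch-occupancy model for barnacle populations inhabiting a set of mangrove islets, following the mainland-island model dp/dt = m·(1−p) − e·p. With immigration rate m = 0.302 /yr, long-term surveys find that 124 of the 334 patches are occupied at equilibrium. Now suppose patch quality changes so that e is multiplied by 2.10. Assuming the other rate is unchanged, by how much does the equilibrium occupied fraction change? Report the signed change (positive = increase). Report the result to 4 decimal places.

Observed p* = 124/334 = 0.37126.
Balance m(1−p*) = e·p* gives e = m(1−p*)/p* = 0.302×0.62874/0.37126 = 0.51145.
New p* = m/(m+e) = 0.30200/(0.30200+1.07404) = 0.21947.
Δp* = 0.21947 − 0.37126 = -0.15179.

-0.1518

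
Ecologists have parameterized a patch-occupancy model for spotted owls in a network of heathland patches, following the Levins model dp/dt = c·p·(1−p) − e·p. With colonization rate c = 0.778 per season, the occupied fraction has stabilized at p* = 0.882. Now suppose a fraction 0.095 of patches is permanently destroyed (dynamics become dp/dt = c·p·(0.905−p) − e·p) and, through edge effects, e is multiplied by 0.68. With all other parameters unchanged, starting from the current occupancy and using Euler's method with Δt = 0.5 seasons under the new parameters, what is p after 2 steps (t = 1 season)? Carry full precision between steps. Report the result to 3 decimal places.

0.850

Balance c(1−p*) = e gives e = 0.778×(1 − 0.88200) = 0.09180.
Starting from p₀ = 0.88200; update p ← p + (dp/dt)·Δt with the new parameters.
p: 0.88200 → 0.86236  (Δp = -0.01964)
p: 0.86236 → 0.84975  (Δp = -0.01261)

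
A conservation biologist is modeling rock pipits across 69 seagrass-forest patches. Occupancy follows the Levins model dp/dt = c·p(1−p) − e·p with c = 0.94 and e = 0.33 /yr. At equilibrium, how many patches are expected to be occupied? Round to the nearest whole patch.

45

p* = 1 − e/c = 1 − 0.33/0.94 = 0.6489.
Expected occupied patches = N × p* = 69 × 0.6489 = 44.78 ≈ 45.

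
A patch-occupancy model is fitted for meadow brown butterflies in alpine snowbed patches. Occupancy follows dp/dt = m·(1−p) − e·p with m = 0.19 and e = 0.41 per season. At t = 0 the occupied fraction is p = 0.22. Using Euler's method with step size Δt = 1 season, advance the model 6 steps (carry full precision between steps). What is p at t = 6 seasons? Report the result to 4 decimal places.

0.3163

Update rule: p ← p + [m·(1−p) − e·p]·Δt with Δt = 1.
p: 0.22000 → 0.27800  (Δp = +0.05800)
p: 0.27800 → 0.30120  (Δp = +0.02320)
p: 0.30120 → 0.31048  (Δp = +0.00928)
p: 0.31048 → 0.31419  (Δp = +0.00371)
p: 0.31419 → 0.31568  (Δp = +0.00148)
p: 0.31568 → 0.31627  (Δp = +0.00059)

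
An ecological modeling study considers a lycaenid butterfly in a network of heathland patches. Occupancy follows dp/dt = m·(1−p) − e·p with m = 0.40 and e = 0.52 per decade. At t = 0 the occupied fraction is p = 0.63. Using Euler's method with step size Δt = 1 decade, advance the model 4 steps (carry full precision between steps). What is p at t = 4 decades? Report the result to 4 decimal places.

0.4348

Update rule: p ← p + [m·(1−p) − e·p]·Δt with Δt = 1.
step 1: Δp = -0.17960, p = 0.45040
step 2: Δp = -0.01437, p = 0.43603
step 3: Δp = -0.00115, p = 0.43488
step 4: Δp = -0.00009, p = 0.43479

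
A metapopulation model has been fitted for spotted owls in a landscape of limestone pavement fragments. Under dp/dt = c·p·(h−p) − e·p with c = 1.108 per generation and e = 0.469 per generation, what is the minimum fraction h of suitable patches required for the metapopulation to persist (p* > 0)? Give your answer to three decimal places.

p* = h − e/c is positive only when h > e/c.
h_min = e/c = 0.469/1.108 = 0.4233.

0.423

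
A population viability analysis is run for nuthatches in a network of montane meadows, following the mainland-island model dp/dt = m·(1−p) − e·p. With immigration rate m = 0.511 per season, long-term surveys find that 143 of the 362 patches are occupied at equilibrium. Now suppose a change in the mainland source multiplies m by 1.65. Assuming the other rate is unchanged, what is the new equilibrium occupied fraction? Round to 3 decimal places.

0.519

Observed p* = 143/362 = 0.39503.
Balance m(1−p*) = e·p* gives e = m(1−p*)/p* = 0.511×0.60497/0.39503 = 0.78257.
New p* = m/(m+e) = 0.84315/(0.84315+0.78257) = 0.51863.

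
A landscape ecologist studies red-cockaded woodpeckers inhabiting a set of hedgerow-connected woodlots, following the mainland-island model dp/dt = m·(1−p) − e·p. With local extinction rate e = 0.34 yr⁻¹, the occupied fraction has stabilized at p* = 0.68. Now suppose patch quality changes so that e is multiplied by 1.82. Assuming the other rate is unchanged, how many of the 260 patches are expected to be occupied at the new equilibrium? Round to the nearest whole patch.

Balance m(1−p*) = e·p* gives m = e·p*/(1−p*) = 0.34×0.68000/0.32000 = 0.72250.
New p* = m/(m+e) = 0.72250/(0.72250+0.61880) = 0.53866.
Expected occupied = 260 × 0.53866 = 140.05 ≈ 140.

140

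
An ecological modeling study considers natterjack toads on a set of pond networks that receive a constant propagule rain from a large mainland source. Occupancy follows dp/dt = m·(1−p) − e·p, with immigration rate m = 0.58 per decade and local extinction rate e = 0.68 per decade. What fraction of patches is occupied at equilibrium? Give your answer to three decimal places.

Setting dp/dt = 0: m − m·p* = e·p*, so m = (m+e)·p*.
p* = m/(m+e) = 0.58/(0.58+0.68) = 0.58/1.2600 = 0.4603.

0.460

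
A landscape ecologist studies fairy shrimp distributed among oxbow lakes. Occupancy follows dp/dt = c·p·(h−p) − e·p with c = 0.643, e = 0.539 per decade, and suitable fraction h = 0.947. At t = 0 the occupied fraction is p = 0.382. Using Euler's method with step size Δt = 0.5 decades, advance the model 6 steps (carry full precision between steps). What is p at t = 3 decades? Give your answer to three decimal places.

Update rule: p ← p + [c·p·(h−p) − e·p]·Δt with Δt = 0.5.
  1  |  dp/dt·Δt = -0.033560  |  p_1 = 0.348440
  2  |  dp/dt·Δt = -0.026852  |  p_2 = 0.321588
  3  |  dp/dt·Δt = -0.022006  |  p_3 = 0.299582
  4  |  dp/dt·Δt = -0.018381  |  p_4 = 0.281201
  5  |  dp/dt·Δt = -0.015591  |  p_5 = 0.265610
  6  |  dp/dt·Δt = -0.013396  |  p_6 = 0.252214

0.252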